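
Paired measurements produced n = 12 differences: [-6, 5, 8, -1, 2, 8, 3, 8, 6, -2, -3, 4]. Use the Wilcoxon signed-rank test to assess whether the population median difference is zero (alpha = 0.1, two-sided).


Step 1: Drop any zero differences (none here) and take |d_i|.
|d| = [6, 5, 8, 1, 2, 8, 3, 8, 6, 2, 3, 4]
Step 2: Midrank |d_i| (ties get averaged ranks).
ranks: |6|->8.5, |5|->7, |8|->11, |1|->1, |2|->2.5, |8|->11, |3|->4.5, |8|->11, |6|->8.5, |2|->2.5, |3|->4.5, |4|->6
Step 3: Attach original signs; sum ranks with positive sign and with negative sign.
W+ = 7 + 11 + 2.5 + 11 + 4.5 + 11 + 8.5 + 6 = 61.5
W- = 8.5 + 1 + 2.5 + 4.5 = 16.5
(Check: W+ + W- = 78 should equal n(n+1)/2 = 78.)
Step 4: Test statistic W = min(W+, W-) = 16.5.
Step 5: Ties in |d|, so use the tie-corrected normal approximation.
        E[W] = n(n+1)/4 = 12*13/4 = 39.
        Tie groups: |d|=2 (t=2), |d|=3 (t=2), |d|=6 (t=2), |d|=8 (t=3); sum(t^3 - t) = 42.
        Var[W] = n(n+1)(2n+1)/24 - sum(t^3-t)/48 = 3900/24 - 42/48 = 161.625.
        z = (W - E[W]) / sqrt(Var[W]) = (16.5 - 39) / 12.7132 = -1.7698.
        Two-sided p = 2*Phi(z) = 0.076758.
Step 6: alpha = 0.1. reject H0.

W+ = 61.5, W- = 16.5, W = min = 16.5, p = 0.076758, reject H0.


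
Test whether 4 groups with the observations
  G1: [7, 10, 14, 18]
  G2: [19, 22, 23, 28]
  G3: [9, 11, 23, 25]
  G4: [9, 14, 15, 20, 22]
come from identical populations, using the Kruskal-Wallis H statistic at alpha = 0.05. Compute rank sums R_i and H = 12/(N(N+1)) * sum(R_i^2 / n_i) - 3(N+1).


Step 1: Combine all N = 17 observations and assign midranks.
sorted (value, group, rank): (7,G1,1), (9,G3,2.5), (9,G4,2.5), (10,G1,4), (11,G3,5), (14,G1,6.5), (14,G4,6.5), (15,G4,8), (18,G1,9), (19,G2,10), (20,G4,11), (22,G2,12.5), (22,G4,12.5), (23,G2,14.5), (23,G3,14.5), (25,G3,16), (28,G2,17)
Step 2: Sum ranks within each group.
R_1 = 20.5 (n_1 = 4)
R_2 = 54 (n_2 = 4)
R_3 = 38 (n_3 = 4)
R_4 = 40.5 (n_4 = 5)
Step 3: H = 12/(N(N+1)) * sum(R_i^2/n_i) - 3(N+1)
     = 12/(17*18) * (20.5^2/4 + 54^2/4 + 38^2/4 + 40.5^2/5) - 3*18
     = 0.039216 * 1523.11 - 54
     = 5.729902.
Step 4: Ties present; correction factor C = 1 - 24/(17^3 - 17) = 0.995098. Corrected H = 5.729902 / 0.995098 = 5.758128.
Step 5: Under H0, H ~ chi^2(3); p-value = 0.123989.
Step 6: alpha = 0.05. fail to reject H0.

H = 5.7581, df = 3, p = 0.123989, fail to reject H0.


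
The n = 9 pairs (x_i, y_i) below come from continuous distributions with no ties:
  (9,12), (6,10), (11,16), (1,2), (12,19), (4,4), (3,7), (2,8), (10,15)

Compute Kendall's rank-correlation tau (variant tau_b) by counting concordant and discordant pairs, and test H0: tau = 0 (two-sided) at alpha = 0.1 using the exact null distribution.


Step 1: Enumerate the 36 unordered pairs (i,j) with i<j and classify each by sign(x_j-x_i) * sign(y_j-y_i).
  (1,2):dx=-3,dy=-2->C; (1,3):dx=+2,dy=+4->C; (1,4):dx=-8,dy=-10->C; (1,5):dx=+3,dy=+7->C
  (1,6):dx=-5,dy=-8->C; (1,7):dx=-6,dy=-5->C; (1,8):dx=-7,dy=-4->C; (1,9):dx=+1,dy=+3->C
  (2,3):dx=+5,dy=+6->C; (2,4):dx=-5,dy=-8->C; (2,5):dx=+6,dy=+9->C; (2,6):dx=-2,dy=-6->C
  (2,7):dx=-3,dy=-3->C; (2,8):dx=-4,dy=-2->C; (2,9):dx=+4,dy=+5->C; (3,4):dx=-10,dy=-14->C
  (3,5):dx=+1,dy=+3->C; (3,6):dx=-7,dy=-12->C; (3,7):dx=-8,dy=-9->C; (3,8):dx=-9,dy=-8->C
  (3,9):dx=-1,dy=-1->C; (4,5):dx=+11,dy=+17->C; (4,6):dx=+3,dy=+2->C; (4,7):dx=+2,dy=+5->C
  (4,8):dx=+1,dy=+6->C; (4,9):dx=+9,dy=+13->C; (5,6):dx=-8,dy=-15->C; (5,7):dx=-9,dy=-12->C
  (5,8):dx=-10,dy=-11->C; (5,9):dx=-2,dy=-4->C; (6,7):dx=-1,dy=+3->D; (6,8):dx=-2,dy=+4->D
  (6,9):dx=+6,dy=+11->C; (7,8):dx=-1,dy=+1->D; (7,9):dx=+7,dy=+8->C; (8,9):dx=+8,dy=+7->C
Step 2: C = 33, D = 3, total pairs = 36.
Step 3: tau = (C - D)/(n(n-1)/2) = (33 - 3)/36 = 0.833333.
Step 4: Exact two-sided p-value (enumerate n! = 362880 permutations of y under H0): p = 0.000854.
Step 5: alpha = 0.1. reject H0.

tau_b = 0.8333 (C=33, D=3), p = 0.000854, reject H0.


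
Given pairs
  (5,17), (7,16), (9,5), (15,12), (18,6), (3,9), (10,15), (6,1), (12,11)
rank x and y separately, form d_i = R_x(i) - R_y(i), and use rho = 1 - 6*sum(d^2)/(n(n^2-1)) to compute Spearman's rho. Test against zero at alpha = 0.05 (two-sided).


Step 1: Rank x and y separately (midranks; no ties here).
rank(x): 5->2, 7->4, 9->5, 15->8, 18->9, 3->1, 10->6, 6->3, 12->7
rank(y): 17->9, 16->8, 5->2, 12->6, 6->3, 9->4, 15->7, 1->1, 11->5
Step 2: d_i = R_x(i) - R_y(i); compute d_i^2.
  (2-9)^2=49, (4-8)^2=16, (5-2)^2=9, (8-6)^2=4, (9-3)^2=36, (1-4)^2=9, (6-7)^2=1, (3-1)^2=4, (7-5)^2=4
sum(d^2) = 132.
Step 3: rho = 1 - 6*132 / (9*(9^2 - 1)) = 1 - 792/720 = -0.100000.
Step 4: Under H0, t = rho * sqrt((n-2)/(1-rho^2)) = -0.2659 ~ t(7).
Step 5: Two-sided p-value from the t-distribution with 7 df = 0.797972.
Step 6: alpha = 0.05. fail to reject H0.

rho = -0.1000, p = 0.797972, fail to reject H0 at alpha = 0.05.


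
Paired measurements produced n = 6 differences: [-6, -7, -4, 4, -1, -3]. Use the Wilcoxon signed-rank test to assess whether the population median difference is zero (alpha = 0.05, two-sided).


Step 1: Drop any zero differences (none here) and take |d_i|.
|d| = [6, 7, 4, 4, 1, 3]
Step 2: Midrank |d_i| (ties get averaged ranks).
ranks: |6|->5, |7|->6, |4|->3.5, |4|->3.5, |1|->1, |3|->2
Step 3: Attach original signs; sum ranks with positive sign and with negative sign.
W+ = 3.5 = 3.5
W- = 5 + 6 + 3.5 + 1 + 2 = 17.5
(Check: W+ + W- = 21 should equal n(n+1)/2 = 21.)
Step 4: Test statistic W = min(W+, W-) = 3.5.
Step 5: Ties in |d|, so use the tie-corrected normal approximation.
        E[W] = n(n+1)/4 = 6*7/4 = 10.5.
        Tie groups: |d|=4 (t=2); sum(t^3 - t) = 6.
        Var[W] = n(n+1)(2n+1)/24 - sum(t^3-t)/48 = 546/24 - 6/48 = 22.625.
        z = (W - E[W]) / sqrt(Var[W]) = (3.5 - 10.5) / 4.7566 = -1.4716.
        Two-sided p = 2*Phi(z) = 0.141116.
Step 6: alpha = 0.05. fail to reject H0.

W+ = 3.5, W- = 17.5, W = min = 3.5, p = 0.141116, fail to reject H0.


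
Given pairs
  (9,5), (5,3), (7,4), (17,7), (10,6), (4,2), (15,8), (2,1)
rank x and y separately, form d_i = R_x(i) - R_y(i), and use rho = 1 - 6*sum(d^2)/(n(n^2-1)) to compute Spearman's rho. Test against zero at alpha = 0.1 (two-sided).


Step 1: Rank x and y separately (midranks; no ties here).
rank(x): 9->5, 5->3, 7->4, 17->8, 10->6, 4->2, 15->7, 2->1
rank(y): 5->5, 3->3, 4->4, 7->7, 6->6, 2->2, 8->8, 1->1
Step 2: d_i = R_x(i) - R_y(i); compute d_i^2.
  (5-5)^2=0, (3-3)^2=0, (4-4)^2=0, (8-7)^2=1, (6-6)^2=0, (2-2)^2=0, (7-8)^2=1, (1-1)^2=0
sum(d^2) = 2.
Step 3: rho = 1 - 6*2 / (8*(8^2 - 1)) = 1 - 12/504 = 0.976190.
Step 4: Under H0, t = rho * sqrt((n-2)/(1-rho^2)) = 11.0235 ~ t(6).
Step 5: Two-sided p-value from the t-distribution with 6 df = 0.000033.
Step 6: alpha = 0.1. reject H0.

rho = 0.9762, p = 0.000033, reject H0 at alpha = 0.1.


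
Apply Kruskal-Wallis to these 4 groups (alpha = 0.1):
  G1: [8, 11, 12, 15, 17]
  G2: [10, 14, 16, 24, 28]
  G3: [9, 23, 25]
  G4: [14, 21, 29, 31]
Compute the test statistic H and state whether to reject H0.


Step 1: Combine all N = 17 observations and assign midranks.
sorted (value, group, rank): (8,G1,1), (9,G3,2), (10,G2,3), (11,G1,4), (12,G1,5), (14,G2,6.5), (14,G4,6.5), (15,G1,8), (16,G2,9), (17,G1,10), (21,G4,11), (23,G3,12), (24,G2,13), (25,G3,14), (28,G2,15), (29,G4,16), (31,G4,17)
Step 2: Sum ranks within each group.
R_1 = 28 (n_1 = 5)
R_2 = 46.5 (n_2 = 5)
R_3 = 28 (n_3 = 3)
R_4 = 50.5 (n_4 = 4)
Step 3: H = 12/(N(N+1)) * sum(R_i^2/n_i) - 3(N+1)
     = 12/(17*18) * (28^2/5 + 46.5^2/5 + 28^2/3 + 50.5^2/4) - 3*18
     = 0.039216 * 1488.15 - 54
     = 4.358660.
Step 4: Ties present; correction factor C = 1 - 6/(17^3 - 17) = 0.998775. Corrected H = 4.358660 / 0.998775 = 4.364008.
Step 5: Under H0, H ~ chi^2(3); p-value = 0.224746.
Step 6: alpha = 0.1. fail to reject H0.

H = 4.3640, df = 3, p = 0.224746, fail to reject H0.


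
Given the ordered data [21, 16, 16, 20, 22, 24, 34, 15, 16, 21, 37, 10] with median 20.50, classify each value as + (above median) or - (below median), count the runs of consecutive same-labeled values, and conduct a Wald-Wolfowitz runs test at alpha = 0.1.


Step 1: Compute median = 20.50; label A = above, B = below.
Labels in order: ABBBAAABBAAB  (n_A = 6, n_B = 6)
Step 2: Count runs R = 6.
Step 3: Under H0 (random ordering), E[R] = 2*n_A*n_B/(n_A+n_B) + 1 = 2*6*6/12 + 1 = 7.0000.
        Var[R] = 2*n_A*n_B*(2*n_A*n_B - n_A - n_B) / ((n_A+n_B)^2 * (n_A+n_B-1)) = 4320/1584 = 2.7273.
        SD[R] = 1.6514.
Step 4: Continuity-corrected z = (R + 0.5 - E[R]) / SD[R] = (6 + 0.5 - 7.0000) / 1.6514 = -0.3028.
Step 5: Two-sided p-value via normal approximation = 2*(1 - Phi(|z|)) = 0.762069.
Step 6: alpha = 0.1. fail to reject H0.

R = 6, z = -0.3028, p = 0.762069, fail to reject H0.


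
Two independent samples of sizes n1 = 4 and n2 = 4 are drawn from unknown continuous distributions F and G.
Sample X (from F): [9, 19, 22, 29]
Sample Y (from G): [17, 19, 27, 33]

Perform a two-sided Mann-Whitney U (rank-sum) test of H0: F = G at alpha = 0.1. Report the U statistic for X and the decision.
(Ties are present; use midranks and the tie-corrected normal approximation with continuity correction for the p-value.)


Step 1: Combine and sort all 8 observations; assign midranks.
sorted (value, group): (9,X), (17,Y), (19,X), (19,Y), (22,X), (27,Y), (29,X), (33,Y)
ranks: 9->1, 17->2, 19->3.5, 19->3.5, 22->5, 27->6, 29->7, 33->8
Step 2: Rank sum for X: R1 = 1 + 3.5 + 5 + 7 = 16.5.
Step 3: U_X = R1 - n1(n1+1)/2 = 16.5 - 4*5/2 = 16.5 - 10 = 6.5.
       U_Y = n1*n2 - U_X = 16 - 6.5 = 9.5.
Step 4: Ties are present, so use the tie-corrected normal approximation (with continuity correction) for the p-value.
Step 5: p-value = 0.771503; compare to alpha = 0.1. fail to reject H0.

U_X = 6.5, p = 0.771503, fail to reject H0 at alpha = 0.1.


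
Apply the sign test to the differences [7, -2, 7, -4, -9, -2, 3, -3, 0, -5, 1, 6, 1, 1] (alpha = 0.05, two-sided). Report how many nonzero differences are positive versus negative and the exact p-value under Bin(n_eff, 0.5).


Step 1: Discard zero differences. Original n = 14; n_eff = number of nonzero differences = 13.
Nonzero differences (with sign): +7, -2, +7, -4, -9, -2, +3, -3, -5, +1, +6, +1, +1
Step 2: Count signs: positive = 7, negative = 6.
Step 3: Under H0: P(positive) = 0.5, so the number of positives S ~ Bin(13, 0.5).
Step 4: Two-sided exact p-value = sum of Bin(13,0.5) probabilities at or below the observed probability = 1.000000.
Step 5: alpha = 0.05. fail to reject H0.

n_eff = 13, pos = 7, neg = 6, p = 1.000000, fail to reject H0.


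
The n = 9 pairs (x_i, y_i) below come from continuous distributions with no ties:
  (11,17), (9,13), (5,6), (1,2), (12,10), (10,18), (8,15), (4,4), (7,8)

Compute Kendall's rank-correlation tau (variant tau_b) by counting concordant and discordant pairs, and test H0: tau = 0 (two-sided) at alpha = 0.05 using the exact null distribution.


Step 1: Enumerate the 36 unordered pairs (i,j) with i<j and classify each by sign(x_j-x_i) * sign(y_j-y_i).
  (1,2):dx=-2,dy=-4->C; (1,3):dx=-6,dy=-11->C; (1,4):dx=-10,dy=-15->C; (1,5):dx=+1,dy=-7->D
  (1,6):dx=-1,dy=+1->D; (1,7):dx=-3,dy=-2->C; (1,8):dx=-7,dy=-13->C; (1,9):dx=-4,dy=-9->C
  (2,3):dx=-4,dy=-7->C; (2,4):dx=-8,dy=-11->C; (2,5):dx=+3,dy=-3->D; (2,6):dx=+1,dy=+5->C
  (2,7):dx=-1,dy=+2->D; (2,8):dx=-5,dy=-9->C; (2,9):dx=-2,dy=-5->C; (3,4):dx=-4,dy=-4->C
  (3,5):dx=+7,dy=+4->C; (3,6):dx=+5,dy=+12->C; (3,7):dx=+3,dy=+9->C; (3,8):dx=-1,dy=-2->C
  (3,9):dx=+2,dy=+2->C; (4,5):dx=+11,dy=+8->C; (4,6):dx=+9,dy=+16->C; (4,7):dx=+7,dy=+13->C
  (4,8):dx=+3,dy=+2->C; (4,9):dx=+6,dy=+6->C; (5,6):dx=-2,dy=+8->D; (5,7):dx=-4,dy=+5->D
  (5,8):dx=-8,dy=-6->C; (5,9):dx=-5,dy=-2->C; (6,7):dx=-2,dy=-3->C; (6,8):dx=-6,dy=-14->C
  (6,9):dx=-3,dy=-10->C; (7,8):dx=-4,dy=-11->C; (7,9):dx=-1,dy=-7->C; (8,9):dx=+3,dy=+4->C
Step 2: C = 30, D = 6, total pairs = 36.
Step 3: tau = (C - D)/(n(n-1)/2) = (30 - 6)/36 = 0.666667.
Step 4: Exact two-sided p-value (enumerate n! = 362880 permutations of y under H0): p = 0.012665.
Step 5: alpha = 0.05. reject H0.

tau_b = 0.6667 (C=30, D=6), p = 0.012665, reject H0.


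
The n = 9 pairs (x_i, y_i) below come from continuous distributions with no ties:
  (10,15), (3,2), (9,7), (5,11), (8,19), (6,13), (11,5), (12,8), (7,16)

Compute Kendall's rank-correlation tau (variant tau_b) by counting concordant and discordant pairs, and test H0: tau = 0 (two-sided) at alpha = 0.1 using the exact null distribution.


Step 1: Enumerate the 36 unordered pairs (i,j) with i<j and classify each by sign(x_j-x_i) * sign(y_j-y_i).
  (1,2):dx=-7,dy=-13->C; (1,3):dx=-1,dy=-8->C; (1,4):dx=-5,dy=-4->C; (1,5):dx=-2,dy=+4->D
  (1,6):dx=-4,dy=-2->C; (1,7):dx=+1,dy=-10->D; (1,8):dx=+2,dy=-7->D; (1,9):dx=-3,dy=+1->D
  (2,3):dx=+6,dy=+5->C; (2,4):dx=+2,dy=+9->C; (2,5):dx=+5,dy=+17->C; (2,6):dx=+3,dy=+11->C
  (2,7):dx=+8,dy=+3->C; (2,8):dx=+9,dy=+6->C; (2,9):dx=+4,dy=+14->C; (3,4):dx=-4,dy=+4->D
  (3,5):dx=-1,dy=+12->D; (3,6):dx=-3,dy=+6->D; (3,7):dx=+2,dy=-2->D; (3,8):dx=+3,dy=+1->C
  (3,9):dx=-2,dy=+9->D; (4,5):dx=+3,dy=+8->C; (4,6):dx=+1,dy=+2->C; (4,7):dx=+6,dy=-6->D
  (4,8):dx=+7,dy=-3->D; (4,9):dx=+2,dy=+5->C; (5,6):dx=-2,dy=-6->C; (5,7):dx=+3,dy=-14->D
  (5,8):dx=+4,dy=-11->D; (5,9):dx=-1,dy=-3->C; (6,7):dx=+5,dy=-8->D; (6,8):dx=+6,dy=-5->D
  (6,9):dx=+1,dy=+3->C; (7,8):dx=+1,dy=+3->C; (7,9):dx=-4,dy=+11->D; (8,9):dx=-5,dy=+8->D
Step 2: C = 19, D = 17, total pairs = 36.
Step 3: tau = (C - D)/(n(n-1)/2) = (19 - 17)/36 = 0.055556.
Step 4: Exact two-sided p-value (enumerate n! = 362880 permutations of y under H0): p = 0.919455.
Step 5: alpha = 0.1. fail to reject H0.

tau_b = 0.0556 (C=19, D=17), p = 0.919455, fail to reject H0.


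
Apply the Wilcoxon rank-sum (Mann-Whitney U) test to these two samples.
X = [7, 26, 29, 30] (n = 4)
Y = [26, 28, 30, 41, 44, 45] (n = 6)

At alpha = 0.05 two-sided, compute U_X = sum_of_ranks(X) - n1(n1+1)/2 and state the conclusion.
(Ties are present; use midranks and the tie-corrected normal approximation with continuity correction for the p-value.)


Step 1: Combine and sort all 10 observations; assign midranks.
sorted (value, group): (7,X), (26,X), (26,Y), (28,Y), (29,X), (30,X), (30,Y), (41,Y), (44,Y), (45,Y)
ranks: 7->1, 26->2.5, 26->2.5, 28->4, 29->5, 30->6.5, 30->6.5, 41->8, 44->9, 45->10
Step 2: Rank sum for X: R1 = 1 + 2.5 + 5 + 6.5 = 15.
Step 3: U_X = R1 - n1(n1+1)/2 = 15 - 4*5/2 = 15 - 10 = 5.
       U_Y = n1*n2 - U_X = 24 - 5 = 19.
Step 4: Ties are present, so use the tie-corrected normal approximation (with continuity correction) for the p-value.
Step 5: p-value = 0.163233; compare to alpha = 0.05. fail to reject H0.

U_X = 5, p = 0.163233, fail to reject H0 at alpha = 0.05.


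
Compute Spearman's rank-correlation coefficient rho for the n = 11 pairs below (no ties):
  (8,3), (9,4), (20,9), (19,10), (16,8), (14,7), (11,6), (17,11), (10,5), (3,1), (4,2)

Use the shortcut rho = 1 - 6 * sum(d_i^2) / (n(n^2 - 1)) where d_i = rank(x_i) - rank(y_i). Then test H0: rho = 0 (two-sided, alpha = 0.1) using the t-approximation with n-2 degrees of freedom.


Step 1: Rank x and y separately (midranks; no ties here).
rank(x): 8->3, 9->4, 20->11, 19->10, 16->8, 14->7, 11->6, 17->9, 10->5, 3->1, 4->2
rank(y): 3->3, 4->4, 9->9, 10->10, 8->8, 7->7, 6->6, 11->11, 5->5, 1->1, 2->2
Step 2: d_i = R_x(i) - R_y(i); compute d_i^2.
  (3-3)^2=0, (4-4)^2=0, (11-9)^2=4, (10-10)^2=0, (8-8)^2=0, (7-7)^2=0, (6-6)^2=0, (9-11)^2=4, (5-5)^2=0, (1-1)^2=0, (2-2)^2=0
sum(d^2) = 8.
Step 3: rho = 1 - 6*8 / (11*(11^2 - 1)) = 1 - 48/1320 = 0.963636.
Step 4: Under H0, t = rho * sqrt((n-2)/(1-rho^2)) = 10.8186 ~ t(9).
Step 5: Two-sided p-value from the t-distribution with 9 df = 0.000002.
Step 6: alpha = 0.1. reject H0.

rho = 0.9636, p = 0.000002, reject H0 at alpha = 0.1.


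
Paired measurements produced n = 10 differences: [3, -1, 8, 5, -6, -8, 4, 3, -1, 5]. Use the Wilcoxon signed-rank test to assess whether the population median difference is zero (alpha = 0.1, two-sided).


Step 1: Drop any zero differences (none here) and take |d_i|.
|d| = [3, 1, 8, 5, 6, 8, 4, 3, 1, 5]
Step 2: Midrank |d_i| (ties get averaged ranks).
ranks: |3|->3.5, |1|->1.5, |8|->9.5, |5|->6.5, |6|->8, |8|->9.5, |4|->5, |3|->3.5, |1|->1.5, |5|->6.5
Step 3: Attach original signs; sum ranks with positive sign and with negative sign.
W+ = 3.5 + 9.5 + 6.5 + 5 + 3.5 + 6.5 = 34.5
W- = 1.5 + 8 + 9.5 + 1.5 = 20.5
(Check: W+ + W- = 55 should equal n(n+1)/2 = 55.)
Step 4: Test statistic W = min(W+, W-) = 20.5.
Step 5: Ties in |d|, so use the tie-corrected normal approximation.
        E[W] = n(n+1)/4 = 10*11/4 = 27.5.
        Tie groups: |d|=1 (t=2), |d|=3 (t=2), |d|=5 (t=2), |d|=8 (t=2); sum(t^3 - t) = 24.
        Var[W] = n(n+1)(2n+1)/24 - sum(t^3-t)/48 = 2310/24 - 24/48 = 95.75.
        z = (W - E[W]) / sqrt(Var[W]) = (20.5 - 27.5) / 9.7852 = -0.7154.
        Two-sided p = 2*Phi(z) = 0.474383.
Step 6: alpha = 0.1. fail to reject H0.

W+ = 34.5, W- = 20.5, W = min = 20.5, p = 0.474383, fail to reject H0.


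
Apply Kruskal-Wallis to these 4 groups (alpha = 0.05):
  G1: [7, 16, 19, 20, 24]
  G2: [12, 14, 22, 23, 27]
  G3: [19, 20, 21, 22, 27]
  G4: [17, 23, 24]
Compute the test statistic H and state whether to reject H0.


Step 1: Combine all N = 18 observations and assign midranks.
sorted (value, group, rank): (7,G1,1), (12,G2,2), (14,G2,3), (16,G1,4), (17,G4,5), (19,G1,6.5), (19,G3,6.5), (20,G1,8.5), (20,G3,8.5), (21,G3,10), (22,G2,11.5), (22,G3,11.5), (23,G2,13.5), (23,G4,13.5), (24,G1,15.5), (24,G4,15.5), (27,G2,17.5), (27,G3,17.5)
Step 2: Sum ranks within each group.
R_1 = 35.5 (n_1 = 5)
R_2 = 47.5 (n_2 = 5)
R_3 = 54 (n_3 = 5)
R_4 = 34 (n_4 = 3)
Step 3: H = 12/(N(N+1)) * sum(R_i^2/n_i) - 3(N+1)
     = 12/(18*19) * (35.5^2/5 + 47.5^2/5 + 54^2/5 + 34^2/3) - 3*19
     = 0.035088 * 1671.83 - 57
     = 1.660819.
Step 4: Ties present; correction factor C = 1 - 36/(18^3 - 18) = 0.993808. Corrected H = 1.660819 / 0.993808 = 1.671166.
Step 5: Under H0, H ~ chi^2(3); p-value = 0.643363.
Step 6: alpha = 0.05. fail to reject H0.

H = 1.6712, df = 3, p = 0.643363, fail to reject H0.


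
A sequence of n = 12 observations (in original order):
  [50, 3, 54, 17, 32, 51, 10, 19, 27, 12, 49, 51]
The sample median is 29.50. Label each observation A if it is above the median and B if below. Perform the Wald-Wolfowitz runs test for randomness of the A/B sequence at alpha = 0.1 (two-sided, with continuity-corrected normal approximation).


Step 1: Compute median = 29.50; label A = above, B = below.
Labels in order: ABABAABBBBAA  (n_A = 6, n_B = 6)
Step 2: Count runs R = 7.
Step 3: Under H0 (random ordering), E[R] = 2*n_A*n_B/(n_A+n_B) + 1 = 2*6*6/12 + 1 = 7.0000.
        Var[R] = 2*n_A*n_B*(2*n_A*n_B - n_A - n_B) / ((n_A+n_B)^2 * (n_A+n_B-1)) = 4320/1584 = 2.7273.
        SD[R] = 1.6514.
Step 4: R = E[R], so z = 0 with no continuity correction.
Step 5: Two-sided p-value via normal approximation = 2*(1 - Phi(|z|)) = 1.000000.
Step 6: alpha = 0.1. fail to reject H0.

R = 7, z = 0.0000, p = 1.000000, fail to reject H0.


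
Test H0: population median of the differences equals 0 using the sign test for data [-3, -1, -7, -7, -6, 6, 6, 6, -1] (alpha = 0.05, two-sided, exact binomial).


Step 1: Discard zero differences. Original n = 9; n_eff = number of nonzero differences = 9.
Nonzero differences (with sign): -3, -1, -7, -7, -6, +6, +6, +6, -1
Step 2: Count signs: positive = 3, negative = 6.
Step 3: Under H0: P(positive) = 0.5, so the number of positives S ~ Bin(9, 0.5).
Step 4: Two-sided exact p-value = sum of Bin(9,0.5) probabilities at or below the observed probability = 0.507812.
Step 5: alpha = 0.05. fail to reject H0.

n_eff = 9, pos = 3, neg = 6, p = 0.507812, fail to reject H0.


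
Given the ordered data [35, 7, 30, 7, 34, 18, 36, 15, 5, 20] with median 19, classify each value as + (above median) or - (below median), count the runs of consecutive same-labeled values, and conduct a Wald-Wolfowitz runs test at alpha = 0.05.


Step 1: Compute median = 19; label A = above, B = below.
Labels in order: ABABABABBA  (n_A = 5, n_B = 5)
Step 2: Count runs R = 9.
Step 3: Under H0 (random ordering), E[R] = 2*n_A*n_B/(n_A+n_B) + 1 = 2*5*5/10 + 1 = 6.0000.
        Var[R] = 2*n_A*n_B*(2*n_A*n_B - n_A - n_B) / ((n_A+n_B)^2 * (n_A+n_B-1)) = 2000/900 = 2.2222.
        SD[R] = 1.4907.
Step 4: Continuity-corrected z = (R - 0.5 - E[R]) / SD[R] = (9 - 0.5 - 6.0000) / 1.4907 = 1.6771.
Step 5: Two-sided p-value via normal approximation = 2*(1 - Phi(|z|)) = 0.093533.
Step 6: alpha = 0.05. fail to reject H0.

R = 9, z = 1.6771, p = 0.093533, fail to reject H0.


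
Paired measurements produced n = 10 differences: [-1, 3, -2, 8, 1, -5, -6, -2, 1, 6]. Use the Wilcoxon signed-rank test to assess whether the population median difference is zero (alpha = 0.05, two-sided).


Step 1: Drop any zero differences (none here) and take |d_i|.
|d| = [1, 3, 2, 8, 1, 5, 6, 2, 1, 6]
Step 2: Midrank |d_i| (ties get averaged ranks).
ranks: |1|->2, |3|->6, |2|->4.5, |8|->10, |1|->2, |5|->7, |6|->8.5, |2|->4.5, |1|->2, |6|->8.5
Step 3: Attach original signs; sum ranks with positive sign and with negative sign.
W+ = 6 + 10 + 2 + 2 + 8.5 = 28.5
W- = 2 + 4.5 + 7 + 8.5 + 4.5 = 26.5
(Check: W+ + W- = 55 should equal n(n+1)/2 = 55.)
Step 4: Test statistic W = min(W+, W-) = 26.5.
Step 5: Ties in |d|, so use the tie-corrected normal approximation.
        E[W] = n(n+1)/4 = 10*11/4 = 27.5.
        Tie groups: |d|=1 (t=3), |d|=2 (t=2), |d|=6 (t=2); sum(t^3 - t) = 36.
        Var[W] = n(n+1)(2n+1)/24 - sum(t^3-t)/48 = 2310/24 - 36/48 = 95.5.
        z = (W - E[W]) / sqrt(Var[W]) = (26.5 - 27.5) / 9.7724 = -0.1023.
        Two-sided p = 2*Phi(z) = 0.918496.
Step 6: alpha = 0.05. fail to reject H0.

W+ = 28.5, W- = 26.5, W = min = 26.5, p = 0.918496, fail to reject H0.


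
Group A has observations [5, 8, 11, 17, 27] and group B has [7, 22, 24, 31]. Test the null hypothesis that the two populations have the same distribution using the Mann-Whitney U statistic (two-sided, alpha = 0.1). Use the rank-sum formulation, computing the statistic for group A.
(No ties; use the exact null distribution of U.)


Step 1: Combine and sort all 9 observations; assign midranks.
sorted (value, group): (5,X), (7,Y), (8,X), (11,X), (17,X), (22,Y), (24,Y), (27,X), (31,Y)
ranks: 5->1, 7->2, 8->3, 11->4, 17->5, 22->6, 24->7, 27->8, 31->9
Step 2: Rank sum for X: R1 = 1 + 3 + 4 + 5 + 8 = 21.
Step 3: U_X = R1 - n1(n1+1)/2 = 21 - 5*6/2 = 21 - 15 = 6.
       U_Y = n1*n2 - U_X = 20 - 6 = 14.
Step 4: No ties, so the exact null distribution of U (based on enumerating the C(9,5) = 126 equally likely rank assignments) gives the two-sided p-value.
Step 5: p-value = 0.412698; compare to alpha = 0.1. fail to reject H0.

U_X = 6, p = 0.412698, fail to reject H0 at alpha = 0.1.


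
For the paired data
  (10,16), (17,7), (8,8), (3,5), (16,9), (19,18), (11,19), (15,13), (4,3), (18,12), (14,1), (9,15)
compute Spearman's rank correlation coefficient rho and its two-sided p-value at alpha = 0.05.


Step 1: Rank x and y separately (midranks; no ties here).
rank(x): 10->5, 17->10, 8->3, 3->1, 16->9, 19->12, 11->6, 15->8, 4->2, 18->11, 14->7, 9->4
rank(y): 16->10, 7->4, 8->5, 5->3, 9->6, 18->11, 19->12, 13->8, 3->2, 12->7, 1->1, 15->9
Step 2: d_i = R_x(i) - R_y(i); compute d_i^2.
  (5-10)^2=25, (10-4)^2=36, (3-5)^2=4, (1-3)^2=4, (9-6)^2=9, (12-11)^2=1, (6-12)^2=36, (8-8)^2=0, (2-2)^2=0, (11-7)^2=16, (7-1)^2=36, (4-9)^2=25
sum(d^2) = 192.
Step 3: rho = 1 - 6*192 / (12*(12^2 - 1)) = 1 - 1152/1716 = 0.328671.
Step 4: Under H0, t = rho * sqrt((n-2)/(1-rho^2)) = 1.1005 ~ t(10).
Step 5: Two-sided p-value from the t-distribution with 10 df = 0.296904.
Step 6: alpha = 0.05. fail to reject H0.

rho = 0.3287, p = 0.296904, fail to reject H0 at alpha = 0.05.


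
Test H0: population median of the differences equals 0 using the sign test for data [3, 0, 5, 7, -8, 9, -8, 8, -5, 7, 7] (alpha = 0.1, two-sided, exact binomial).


Step 1: Discard zero differences. Original n = 11; n_eff = number of nonzero differences = 10.
Nonzero differences (with sign): +3, +5, +7, -8, +9, -8, +8, -5, +7, +7
Step 2: Count signs: positive = 7, negative = 3.
Step 3: Under H0: P(positive) = 0.5, so the number of positives S ~ Bin(10, 0.5).
Step 4: Two-sided exact p-value = sum of Bin(10,0.5) probabilities at or below the observed probability = 0.343750.
Step 5: alpha = 0.1. fail to reject H0.

n_eff = 10, pos = 7, neg = 3, p = 0.343750, fail to reject H0.


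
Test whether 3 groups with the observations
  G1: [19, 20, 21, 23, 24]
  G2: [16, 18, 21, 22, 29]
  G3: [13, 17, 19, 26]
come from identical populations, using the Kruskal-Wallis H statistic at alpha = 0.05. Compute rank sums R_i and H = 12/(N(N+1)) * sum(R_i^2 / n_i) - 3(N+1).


Step 1: Combine all N = 14 observations and assign midranks.
sorted (value, group, rank): (13,G3,1), (16,G2,2), (17,G3,3), (18,G2,4), (19,G1,5.5), (19,G3,5.5), (20,G1,7), (21,G1,8.5), (21,G2,8.5), (22,G2,10), (23,G1,11), (24,G1,12), (26,G3,13), (29,G2,14)
Step 2: Sum ranks within each group.
R_1 = 44 (n_1 = 5)
R_2 = 38.5 (n_2 = 5)
R_3 = 22.5 (n_3 = 4)
Step 3: H = 12/(N(N+1)) * sum(R_i^2/n_i) - 3(N+1)
     = 12/(14*15) * (44^2/5 + 38.5^2/5 + 22.5^2/4) - 3*15
     = 0.057143 * 810.212 - 45
     = 1.297857.
Step 4: Ties present; correction factor C = 1 - 12/(14^3 - 14) = 0.995604. Corrected H = 1.297857 / 0.995604 = 1.303587.
Step 5: Under H0, H ~ chi^2(2); p-value = 0.521110.
Step 6: alpha = 0.05. fail to reject H0.

H = 1.3036, df = 2, p = 0.521110, fail to reject H0.


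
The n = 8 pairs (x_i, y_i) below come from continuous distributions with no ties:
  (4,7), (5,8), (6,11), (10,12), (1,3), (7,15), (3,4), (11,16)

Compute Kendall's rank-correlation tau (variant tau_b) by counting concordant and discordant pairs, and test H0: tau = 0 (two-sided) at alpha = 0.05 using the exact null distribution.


Step 1: Enumerate the 28 unordered pairs (i,j) with i<j and classify each by sign(x_j-x_i) * sign(y_j-y_i).
  (1,2):dx=+1,dy=+1->C; (1,3):dx=+2,dy=+4->C; (1,4):dx=+6,dy=+5->C; (1,5):dx=-3,dy=-4->C
  (1,6):dx=+3,dy=+8->C; (1,7):dx=-1,dy=-3->C; (1,8):dx=+7,dy=+9->C; (2,3):dx=+1,dy=+3->C
  (2,4):dx=+5,dy=+4->C; (2,5):dx=-4,dy=-5->C; (2,6):dx=+2,dy=+7->C; (2,7):dx=-2,dy=-4->C
  (2,8):dx=+6,dy=+8->C; (3,4):dx=+4,dy=+1->C; (3,5):dx=-5,dy=-8->C; (3,6):dx=+1,dy=+4->C
  (3,7):dx=-3,dy=-7->C; (3,8):dx=+5,dy=+5->C; (4,5):dx=-9,dy=-9->C; (4,6):dx=-3,dy=+3->D
  (4,7):dx=-7,dy=-8->C; (4,8):dx=+1,dy=+4->C; (5,6):dx=+6,dy=+12->C; (5,7):dx=+2,dy=+1->C
  (5,8):dx=+10,dy=+13->C; (6,7):dx=-4,dy=-11->C; (6,8):dx=+4,dy=+1->C; (7,8):dx=+8,dy=+12->C
Step 2: C = 27, D = 1, total pairs = 28.
Step 3: tau = (C - D)/(n(n-1)/2) = (27 - 1)/28 = 0.928571.
Step 4: Exact two-sided p-value (enumerate n! = 40320 permutations of y under H0): p = 0.000397.
Step 5: alpha = 0.05. reject H0.

tau_b = 0.9286 (C=27, D=1), p = 0.000397, reject H0.


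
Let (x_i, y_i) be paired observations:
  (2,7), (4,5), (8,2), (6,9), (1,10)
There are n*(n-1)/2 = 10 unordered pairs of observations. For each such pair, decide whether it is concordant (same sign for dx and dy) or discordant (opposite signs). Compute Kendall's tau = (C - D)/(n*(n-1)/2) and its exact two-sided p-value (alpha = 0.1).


Step 1: Enumerate the 10 unordered pairs (i,j) with i<j and classify each by sign(x_j-x_i) * sign(y_j-y_i).
  (1,2):dx=+2,dy=-2->D; (1,3):dx=+6,dy=-5->D; (1,4):dx=+4,dy=+2->C; (1,5):dx=-1,dy=+3->D
  (2,3):dx=+4,dy=-3->D; (2,4):dx=+2,dy=+4->C; (2,5):dx=-3,dy=+5->D; (3,4):dx=-2,dy=+7->D
  (3,5):dx=-7,dy=+8->D; (4,5):dx=-5,dy=+1->D
Step 2: C = 2, D = 8, total pairs = 10.
Step 3: tau = (C - D)/(n(n-1)/2) = (2 - 8)/10 = -0.600000.
Step 4: Exact two-sided p-value (enumerate n! = 120 permutations of y under H0): p = 0.233333.
Step 5: alpha = 0.1. fail to reject H0.

tau_b = -0.6000 (C=2, D=8), p = 0.233333, fail to reject H0.


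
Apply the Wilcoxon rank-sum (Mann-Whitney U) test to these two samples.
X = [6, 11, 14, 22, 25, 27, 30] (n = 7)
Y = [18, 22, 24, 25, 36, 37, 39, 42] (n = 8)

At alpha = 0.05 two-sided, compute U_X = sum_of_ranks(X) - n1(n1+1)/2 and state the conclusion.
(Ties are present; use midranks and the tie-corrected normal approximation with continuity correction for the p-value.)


Step 1: Combine and sort all 15 observations; assign midranks.
sorted (value, group): (6,X), (11,X), (14,X), (18,Y), (22,X), (22,Y), (24,Y), (25,X), (25,Y), (27,X), (30,X), (36,Y), (37,Y), (39,Y), (42,Y)
ranks: 6->1, 11->2, 14->3, 18->4, 22->5.5, 22->5.5, 24->7, 25->8.5, 25->8.5, 27->10, 30->11, 36->12, 37->13, 39->14, 42->15
Step 2: Rank sum for X: R1 = 1 + 2 + 3 + 5.5 + 8.5 + 10 + 11 = 41.
Step 3: U_X = R1 - n1(n1+1)/2 = 41 - 7*8/2 = 41 - 28 = 13.
       U_Y = n1*n2 - U_X = 56 - 13 = 43.
Step 4: Ties are present, so use the tie-corrected normal approximation (with continuity correction) for the p-value.
Step 5: p-value = 0.092753; compare to alpha = 0.05. fail to reject H0.

U_X = 13, p = 0.092753, fail to reject H0 at alpha = 0.05.


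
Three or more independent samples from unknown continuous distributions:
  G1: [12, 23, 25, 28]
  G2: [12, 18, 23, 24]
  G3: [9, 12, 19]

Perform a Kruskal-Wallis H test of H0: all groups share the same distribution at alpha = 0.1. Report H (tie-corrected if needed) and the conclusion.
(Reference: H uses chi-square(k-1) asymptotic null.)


Step 1: Combine all N = 11 observations and assign midranks.
sorted (value, group, rank): (9,G3,1), (12,G1,3), (12,G2,3), (12,G3,3), (18,G2,5), (19,G3,6), (23,G1,7.5), (23,G2,7.5), (24,G2,9), (25,G1,10), (28,G1,11)
Step 2: Sum ranks within each group.
R_1 = 31.5 (n_1 = 4)
R_2 = 24.5 (n_2 = 4)
R_3 = 10 (n_3 = 3)
Step 3: H = 12/(N(N+1)) * sum(R_i^2/n_i) - 3(N+1)
     = 12/(11*12) * (31.5^2/4 + 24.5^2/4 + 10^2/3) - 3*12
     = 0.090909 * 431.458 - 36
     = 3.223485.
Step 4: Ties present; correction factor C = 1 - 30/(11^3 - 11) = 0.977273. Corrected H = 3.223485 / 0.977273 = 3.298450.
Step 5: Under H0, H ~ chi^2(2); p-value = 0.192199.
Step 6: alpha = 0.1. fail to reject H0.

H = 3.2984, df = 2, p = 0.192199, fail to reject H0.


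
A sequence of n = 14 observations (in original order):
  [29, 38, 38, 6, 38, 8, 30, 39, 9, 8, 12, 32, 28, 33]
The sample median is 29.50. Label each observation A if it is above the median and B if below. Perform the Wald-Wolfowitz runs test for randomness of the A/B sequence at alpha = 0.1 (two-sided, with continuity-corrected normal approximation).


Step 1: Compute median = 29.50; label A = above, B = below.
Labels in order: BAABABAABBBABA  (n_A = 7, n_B = 7)
Step 2: Count runs R = 10.
Step 3: Under H0 (random ordering), E[R] = 2*n_A*n_B/(n_A+n_B) + 1 = 2*7*7/14 + 1 = 8.0000.
        Var[R] = 2*n_A*n_B*(2*n_A*n_B - n_A - n_B) / ((n_A+n_B)^2 * (n_A+n_B-1)) = 8232/2548 = 3.2308.
        SD[R] = 1.7974.
Step 4: Continuity-corrected z = (R - 0.5 - E[R]) / SD[R] = (10 - 0.5 - 8.0000) / 1.7974 = 0.8345.
Step 5: Two-sided p-value via normal approximation = 2*(1 - Phi(|z|)) = 0.403986.
Step 6: alpha = 0.1. fail to reject H0.

R = 10, z = 0.8345, p = 0.403986, fail to reject H0.


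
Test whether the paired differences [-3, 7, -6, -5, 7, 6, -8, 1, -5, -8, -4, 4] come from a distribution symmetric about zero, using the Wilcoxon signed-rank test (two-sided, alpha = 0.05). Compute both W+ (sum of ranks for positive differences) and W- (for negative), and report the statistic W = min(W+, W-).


Step 1: Drop any zero differences (none here) and take |d_i|.
|d| = [3, 7, 6, 5, 7, 6, 8, 1, 5, 8, 4, 4]
Step 2: Midrank |d_i| (ties get averaged ranks).
ranks: |3|->2, |7|->9.5, |6|->7.5, |5|->5.5, |7|->9.5, |6|->7.5, |8|->11.5, |1|->1, |5|->5.5, |8|->11.5, |4|->3.5, |4|->3.5
Step 3: Attach original signs; sum ranks with positive sign and with negative sign.
W+ = 9.5 + 9.5 + 7.5 + 1 + 3.5 = 31
W- = 2 + 7.5 + 5.5 + 11.5 + 5.5 + 11.5 + 3.5 = 47
(Check: W+ + W- = 78 should equal n(n+1)/2 = 78.)
Step 4: Test statistic W = min(W+, W-) = 31.
Step 5: Ties in |d|, so use the tie-corrected normal approximation.
        E[W] = n(n+1)/4 = 12*13/4 = 39.
        Tie groups: |d|=4 (t=2), |d|=5 (t=2), |d|=6 (t=2), |d|=7 (t=2), |d|=8 (t=2); sum(t^3 - t) = 30.
        Var[W] = n(n+1)(2n+1)/24 - sum(t^3-t)/48 = 3900/24 - 30/48 = 161.875.
        z = (W - E[W]) / sqrt(Var[W]) = (31 - 39) / 12.7230 = -0.6288.
        Two-sided p = 2*Phi(z) = 0.529492.
Step 6: alpha = 0.05. fail to reject H0.

W+ = 31, W- = 47, W = min = 31, p = 0.529492, fail to reject H0.


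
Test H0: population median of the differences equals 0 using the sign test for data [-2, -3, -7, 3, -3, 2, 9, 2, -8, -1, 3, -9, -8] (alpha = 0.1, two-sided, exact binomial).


Step 1: Discard zero differences. Original n = 13; n_eff = number of nonzero differences = 13.
Nonzero differences (with sign): -2, -3, -7, +3, -3, +2, +9, +2, -8, -1, +3, -9, -8
Step 2: Count signs: positive = 5, negative = 8.
Step 3: Under H0: P(positive) = 0.5, so the number of positives S ~ Bin(13, 0.5).
Step 4: Two-sided exact p-value = sum of Bin(13,0.5) probabilities at or below the observed probability = 0.581055.
Step 5: alpha = 0.1. fail to reject H0.

n_eff = 13, pos = 5, neg = 8, p = 0.581055, fail to reject H0.


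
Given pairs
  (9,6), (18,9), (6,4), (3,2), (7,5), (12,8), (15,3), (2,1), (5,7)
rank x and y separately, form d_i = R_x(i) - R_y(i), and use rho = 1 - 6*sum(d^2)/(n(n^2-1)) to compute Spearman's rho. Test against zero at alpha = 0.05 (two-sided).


Step 1: Rank x and y separately (midranks; no ties here).
rank(x): 9->6, 18->9, 6->4, 3->2, 7->5, 12->7, 15->8, 2->1, 5->3
rank(y): 6->6, 9->9, 4->4, 2->2, 5->5, 8->8, 3->3, 1->1, 7->7
Step 2: d_i = R_x(i) - R_y(i); compute d_i^2.
  (6-6)^2=0, (9-9)^2=0, (4-4)^2=0, (2-2)^2=0, (5-5)^2=0, (7-8)^2=1, (8-3)^2=25, (1-1)^2=0, (3-7)^2=16
sum(d^2) = 42.
Step 3: rho = 1 - 6*42 / (9*(9^2 - 1)) = 1 - 252/720 = 0.650000.
Step 4: Under H0, t = rho * sqrt((n-2)/(1-rho^2)) = 2.2630 ~ t(7).
Step 5: Two-sided p-value from the t-distribution with 7 df = 0.058073.
Step 6: alpha = 0.05. fail to reject H0.

rho = 0.6500, p = 0.058073, fail to reject H0 at alpha = 0.05.


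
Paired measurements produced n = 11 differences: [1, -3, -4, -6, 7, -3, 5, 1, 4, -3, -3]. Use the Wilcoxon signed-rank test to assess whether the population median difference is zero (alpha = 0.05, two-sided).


Step 1: Drop any zero differences (none here) and take |d_i|.
|d| = [1, 3, 4, 6, 7, 3, 5, 1, 4, 3, 3]
Step 2: Midrank |d_i| (ties get averaged ranks).
ranks: |1|->1.5, |3|->4.5, |4|->7.5, |6|->10, |7|->11, |3|->4.5, |5|->9, |1|->1.5, |4|->7.5, |3|->4.5, |3|->4.5
Step 3: Attach original signs; sum ranks with positive sign and with negative sign.
W+ = 1.5 + 11 + 9 + 1.5 + 7.5 = 30.5
W- = 4.5 + 7.5 + 10 + 4.5 + 4.5 + 4.5 = 35.5
(Check: W+ + W- = 66 should equal n(n+1)/2 = 66.)
Step 4: Test statistic W = min(W+, W-) = 30.5.
Step 5: Ties in |d|, so use the tie-corrected normal approximation.
        E[W] = n(n+1)/4 = 11*12/4 = 33.
        Tie groups: |d|=1 (t=2), |d|=3 (t=4), |d|=4 (t=2); sum(t^3 - t) = 72.
        Var[W] = n(n+1)(2n+1)/24 - sum(t^3-t)/48 = 3036/24 - 72/48 = 125.
        z = (W - E[W]) / sqrt(Var[W]) = (30.5 - 33) / 11.1803 = -0.2236.
        Two-sided p = 2*Phi(z) = 0.823063.
Step 6: alpha = 0.05. fail to reject H0.

W+ = 30.5, W- = 35.5, W = min = 30.5, p = 0.823063, fail to reject H0.


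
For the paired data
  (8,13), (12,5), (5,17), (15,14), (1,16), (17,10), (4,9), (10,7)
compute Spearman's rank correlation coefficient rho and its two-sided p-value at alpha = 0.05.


Step 1: Rank x and y separately (midranks; no ties here).
rank(x): 8->4, 12->6, 5->3, 15->7, 1->1, 17->8, 4->2, 10->5
rank(y): 13->5, 5->1, 17->8, 14->6, 16->7, 10->4, 9->3, 7->2
Step 2: d_i = R_x(i) - R_y(i); compute d_i^2.
  (4-5)^2=1, (6-1)^2=25, (3-8)^2=25, (7-6)^2=1, (1-7)^2=36, (8-4)^2=16, (2-3)^2=1, (5-2)^2=9
sum(d^2) = 114.
Step 3: rho = 1 - 6*114 / (8*(8^2 - 1)) = 1 - 684/504 = -0.357143.
Step 4: Under H0, t = rho * sqrt((n-2)/(1-rho^2)) = -0.9366 ~ t(6).
Step 5: Two-sided p-value from the t-distribution with 6 df = 0.385121.
Step 6: alpha = 0.05. fail to reject H0.

rho = -0.3571, p = 0.385121, fail to reject H0 at alpha = 0.05.


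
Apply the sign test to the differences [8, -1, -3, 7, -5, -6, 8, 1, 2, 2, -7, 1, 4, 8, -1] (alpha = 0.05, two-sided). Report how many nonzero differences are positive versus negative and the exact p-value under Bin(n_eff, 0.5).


Step 1: Discard zero differences. Original n = 15; n_eff = number of nonzero differences = 15.
Nonzero differences (with sign): +8, -1, -3, +7, -5, -6, +8, +1, +2, +2, -7, +1, +4, +8, -1
Step 2: Count signs: positive = 9, negative = 6.
Step 3: Under H0: P(positive) = 0.5, so the number of positives S ~ Bin(15, 0.5).
Step 4: Two-sided exact p-value = sum of Bin(15,0.5) probabilities at or below the observed probability = 0.607239.
Step 5: alpha = 0.05. fail to reject H0.

n_eff = 15, pos = 9, neg = 6, p = 0.607239, fail to reject H0.


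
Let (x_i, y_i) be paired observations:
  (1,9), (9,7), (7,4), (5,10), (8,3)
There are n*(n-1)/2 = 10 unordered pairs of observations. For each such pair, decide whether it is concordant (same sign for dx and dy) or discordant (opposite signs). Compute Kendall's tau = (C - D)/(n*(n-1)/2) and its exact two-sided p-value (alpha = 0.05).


Step 1: Enumerate the 10 unordered pairs (i,j) with i<j and classify each by sign(x_j-x_i) * sign(y_j-y_i).
  (1,2):dx=+8,dy=-2->D; (1,3):dx=+6,dy=-5->D; (1,4):dx=+4,dy=+1->C; (1,5):dx=+7,dy=-6->D
  (2,3):dx=-2,dy=-3->C; (2,4):dx=-4,dy=+3->D; (2,5):dx=-1,dy=-4->C; (3,4):dx=-2,dy=+6->D
  (3,5):dx=+1,dy=-1->D; (4,5):dx=+3,dy=-7->D
Step 2: C = 3, D = 7, total pairs = 10.
Step 3: tau = (C - D)/(n(n-1)/2) = (3 - 7)/10 = -0.400000.
Step 4: Exact two-sided p-value (enumerate n! = 120 permutations of y under H0): p = 0.483333.
Step 5: alpha = 0.05. fail to reject H0.

tau_b = -0.4000 (C=3, D=7), p = 0.483333, fail to reject H0.


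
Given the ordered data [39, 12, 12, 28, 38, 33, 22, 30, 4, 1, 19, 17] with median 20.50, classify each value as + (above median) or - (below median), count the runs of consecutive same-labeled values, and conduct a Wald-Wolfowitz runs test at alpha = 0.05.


Step 1: Compute median = 20.50; label A = above, B = below.
Labels in order: ABBAAAAABBBB  (n_A = 6, n_B = 6)
Step 2: Count runs R = 4.
Step 3: Under H0 (random ordering), E[R] = 2*n_A*n_B/(n_A+n_B) + 1 = 2*6*6/12 + 1 = 7.0000.
        Var[R] = 2*n_A*n_B*(2*n_A*n_B - n_A - n_B) / ((n_A+n_B)^2 * (n_A+n_B-1)) = 4320/1584 = 2.7273.
        SD[R] = 1.6514.
Step 4: Continuity-corrected z = (R + 0.5 - E[R]) / SD[R] = (4 + 0.5 - 7.0000) / 1.6514 = -1.5138.
Step 5: Two-sided p-value via normal approximation = 2*(1 - Phi(|z|)) = 0.130070.
Step 6: alpha = 0.05. fail to reject H0.

R = 4, z = -1.5138, p = 0.130070, fail to reject H0.


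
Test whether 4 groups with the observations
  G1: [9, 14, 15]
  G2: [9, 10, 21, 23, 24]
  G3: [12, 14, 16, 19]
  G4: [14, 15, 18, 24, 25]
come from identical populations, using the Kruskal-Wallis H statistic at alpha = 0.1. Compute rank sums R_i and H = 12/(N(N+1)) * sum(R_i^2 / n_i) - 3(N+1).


Step 1: Combine all N = 17 observations and assign midranks.
sorted (value, group, rank): (9,G1,1.5), (9,G2,1.5), (10,G2,3), (12,G3,4), (14,G1,6), (14,G3,6), (14,G4,6), (15,G1,8.5), (15,G4,8.5), (16,G3,10), (18,G4,11), (19,G3,12), (21,G2,13), (23,G2,14), (24,G2,15.5), (24,G4,15.5), (25,G4,17)
Step 2: Sum ranks within each group.
R_1 = 16 (n_1 = 3)
R_2 = 47 (n_2 = 5)
R_3 = 32 (n_3 = 4)
R_4 = 58 (n_4 = 5)
Step 3: H = 12/(N(N+1)) * sum(R_i^2/n_i) - 3(N+1)
     = 12/(17*18) * (16^2/3 + 47^2/5 + 32^2/4 + 58^2/5) - 3*18
     = 0.039216 * 1455.93 - 54
     = 3.095425.
Step 4: Ties present; correction factor C = 1 - 42/(17^3 - 17) = 0.991422. Corrected H = 3.095425 / 0.991422 = 3.122208.
Step 5: Under H0, H ~ chi^2(3); p-value = 0.373164.
Step 6: alpha = 0.1. fail to reject H0.

H = 3.1222, df = 3, p = 0.373164, fail to reject H0.


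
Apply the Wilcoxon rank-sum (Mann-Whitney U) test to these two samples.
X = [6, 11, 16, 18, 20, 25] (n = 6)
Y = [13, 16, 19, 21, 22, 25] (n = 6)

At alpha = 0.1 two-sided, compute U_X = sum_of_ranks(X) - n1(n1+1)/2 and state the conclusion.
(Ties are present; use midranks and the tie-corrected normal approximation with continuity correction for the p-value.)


Step 1: Combine and sort all 12 observations; assign midranks.
sorted (value, group): (6,X), (11,X), (13,Y), (16,X), (16,Y), (18,X), (19,Y), (20,X), (21,Y), (22,Y), (25,X), (25,Y)
ranks: 6->1, 11->2, 13->3, 16->4.5, 16->4.5, 18->6, 19->7, 20->8, 21->9, 22->10, 25->11.5, 25->11.5
Step 2: Rank sum for X: R1 = 1 + 2 + 4.5 + 6 + 8 + 11.5 = 33.
Step 3: U_X = R1 - n1(n1+1)/2 = 33 - 6*7/2 = 33 - 21 = 12.
       U_Y = n1*n2 - U_X = 36 - 12 = 24.
Step 4: Ties are present, so use the tie-corrected normal approximation (with continuity correction) for the p-value.
Step 5: p-value = 0.376804; compare to alpha = 0.1. fail to reject H0.

U_X = 12, p = 0.376804, fail to reject H0 at alpha = 0.1.
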